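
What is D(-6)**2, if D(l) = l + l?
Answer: 144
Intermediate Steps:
D(l) = 2*l
D(-6)**2 = (2*(-6))**2 = (-12)**2 = 144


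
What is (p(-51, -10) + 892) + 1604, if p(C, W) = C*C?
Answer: 5097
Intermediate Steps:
p(C, W) = C²
(p(-51, -10) + 892) + 1604 = ((-51)² + 892) + 1604 = (2601 + 892) + 1604 = 3493 + 1604 = 5097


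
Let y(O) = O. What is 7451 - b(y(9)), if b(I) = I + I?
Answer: 7433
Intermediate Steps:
b(I) = 2*I
7451 - b(y(9)) = 7451 - 2*9 = 7451 - 1*18 = 7451 - 18 = 7433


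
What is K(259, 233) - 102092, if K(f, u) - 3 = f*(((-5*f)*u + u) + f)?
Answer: -78124026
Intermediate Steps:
K(f, u) = 3 + f*(f + u - 5*f*u) (K(f, u) = 3 + f*(((-5*f)*u + u) + f) = 3 + f*((-5*f*u + u) + f) = 3 + f*((u - 5*f*u) + f) = 3 + f*(f + u - 5*f*u))
K(259, 233) - 102092 = (3 + 259² + 259*233 - 5*233*259²) - 102092 = (3 + 67081 + 60347 - 5*233*67081) - 102092 = (3 + 67081 + 60347 - 78149365) - 102092 = -78021934 - 102092 = -78124026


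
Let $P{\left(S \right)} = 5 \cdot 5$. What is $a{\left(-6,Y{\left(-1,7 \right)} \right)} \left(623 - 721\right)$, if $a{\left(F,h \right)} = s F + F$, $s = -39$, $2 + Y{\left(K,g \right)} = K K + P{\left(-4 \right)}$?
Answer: $-22344$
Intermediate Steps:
$P{\left(S \right)} = 25$
$Y{\left(K,g \right)} = 23 + K^{2}$ ($Y{\left(K,g \right)} = -2 + \left(K K + 25\right) = -2 + \left(K^{2} + 25\right) = -2 + \left(25 + K^{2}\right) = 23 + K^{2}$)
$a{\left(F,h \right)} = - 38 F$ ($a{\left(F,h \right)} = - 39 F + F = - 38 F$)
$a{\left(-6,Y{\left(-1,7 \right)} \right)} \left(623 - 721\right) = \left(-38\right) \left(-6\right) \left(623 - 721\right) = 228 \left(-98\right) = -22344$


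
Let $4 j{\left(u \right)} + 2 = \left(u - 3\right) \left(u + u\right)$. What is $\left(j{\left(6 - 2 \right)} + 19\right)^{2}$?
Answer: $\frac{1681}{4} \approx 420.25$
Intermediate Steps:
$j{\left(u \right)} = - \frac{1}{2} + \frac{u \left(-3 + u\right)}{2}$ ($j{\left(u \right)} = - \frac{1}{2} + \frac{\left(u - 3\right) \left(u + u\right)}{4} = - \frac{1}{2} + \frac{\left(-3 + u\right) 2 u}{4} = - \frac{1}{2} + \frac{2 u \left(-3 + u\right)}{4} = - \frac{1}{2} + \frac{u \left(-3 + u\right)}{2}$)
$\left(j{\left(6 - 2 \right)} + 19\right)^{2} = \left(\left(- \frac{1}{2} + \frac{\left(6 - 2\right)^{2}}{2} - \frac{3 \left(6 - 2\right)}{2}\right) + 19\right)^{2} = \left(\left(- \frac{1}{2} + \frac{4^{2}}{2} - 6\right) + 19\right)^{2} = \left(\left(- \frac{1}{2} + \frac{1}{2} \cdot 16 - 6\right) + 19\right)^{2} = \left(\left(- \frac{1}{2} + 8 - 6\right) + 19\right)^{2} = \left(\frac{3}{2} + 19\right)^{2} = \left(\frac{41}{2}\right)^{2} = \frac{1681}{4}$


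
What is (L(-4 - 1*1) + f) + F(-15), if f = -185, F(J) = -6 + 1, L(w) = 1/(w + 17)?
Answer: -2279/12 ≈ -189.92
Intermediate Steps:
L(w) = 1/(17 + w)
F(J) = -5
(L(-4 - 1*1) + f) + F(-15) = (1/(17 + (-4 - 1*1)) - 185) - 5 = (1/(17 + (-4 - 1)) - 185) - 5 = (1/(17 - 5) - 185) - 5 = (1/12 - 185) - 5 = -2219/12 - 5 = -2279/12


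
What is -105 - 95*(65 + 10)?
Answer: -7230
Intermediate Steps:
-105 - 95*(65 + 10) = -105 - 95*75 = -105 - 7125 = -7230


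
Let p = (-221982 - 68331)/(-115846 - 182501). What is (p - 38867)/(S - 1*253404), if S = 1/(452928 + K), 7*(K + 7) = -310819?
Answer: 11052998434565536/72064840083788545 ≈ 0.15338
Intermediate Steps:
K = -310868/7 (K = -7 + (⅐)*(-310819) = -7 - 310819/7 = -310868/7 ≈ -44410.)
p = 96771/99449 (p = -290313/(-298347) = -290313*(-1/298347) = 96771/99449 ≈ 0.97307)
S = 7/2859628 (S = 1/(452928 - 310868/7) = 1/(2859628/7) = 7/2859628 ≈ 2.4479e-6)
(p - 38867)/(S - 1*253404) = (96771/99449 - 38867)/(7/2859628 - 1*253404) = -3865187512/(99449*(7/2859628 - 253404)) = -3865187512/(99449*(-724641173705/2859628)) = -3865187512/99449*(-2859628/724641173705) = 11052998434565536/72064840083788545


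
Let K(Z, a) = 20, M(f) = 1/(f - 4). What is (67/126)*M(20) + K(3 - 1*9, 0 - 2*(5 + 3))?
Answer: 40387/2016 ≈ 20.033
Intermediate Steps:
M(f) = 1/(-4 + f)
(67/126)*M(20) + K(3 - 1*9, 0 - 2*(5 + 3)) = (67/126)/(-4 + 20) + 20 = (67*(1/126))/16 + 20 = (67/126)*(1/16) + 20 = 67/2016 + 20 = 40387/2016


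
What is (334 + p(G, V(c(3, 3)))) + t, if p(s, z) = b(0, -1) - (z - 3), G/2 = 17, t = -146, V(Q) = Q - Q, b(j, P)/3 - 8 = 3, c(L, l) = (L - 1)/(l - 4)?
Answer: 224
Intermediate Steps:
c(L, l) = (-1 + L)/(-4 + l)
b(j, P) = 33 (b(j, P) = 24 + 3*3 = 24 + 9 = 33)
V(Q) = 0
G = 34 (G = 2*17 = 34)
p(s, z) = 36 - z (p(s, z) = 33 - (z - 3) = 33 - (-3 + z) = 33 + (3 - z) = 36 - z)
(334 + p(G, V(c(3, 3)))) + t = (334 + (36 - 1*0)) - 146 = (334 + (36 + 0)) - 146 = (334 + 36) - 146 = 370 - 146 = 224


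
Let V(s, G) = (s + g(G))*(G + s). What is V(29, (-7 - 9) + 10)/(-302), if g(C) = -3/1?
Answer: -299/151 ≈ -1.9801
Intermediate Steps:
g(C) = -3 (g(C) = -3*1 = -3)
V(s, G) = (-3 + s)*(G + s) (V(s, G) = (s - 3)*(G + s) = (-3 + s)*(G + s))
V(29, (-7 - 9) + 10)/(-302) = (29**2 - 3*((-7 - 9) + 10) - 3*29 + ((-7 - 9) + 10)*29)/(-302) = (841 - 3*(-16 + 10) - 87 + (-16 + 10)*29)*(-1/302) = (841 - 3*(-6) - 87 - 6*29)*(-1/302) = (841 + 18 - 87 - 174)*(-1/302) = 598*(-1/302) = -299/151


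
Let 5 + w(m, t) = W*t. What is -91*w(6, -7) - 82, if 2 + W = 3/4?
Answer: -1693/4 ≈ -423.25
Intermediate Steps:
W = -5/4 (W = -2 + 3/4 = -2 + 3*(¼) = -2 + ¾ = -5/4 ≈ -1.2500)
w(m, t) = -5 - 5*t/4
-91*w(6, -7) - 82 = -91*(-5 - 5/4*(-7)) - 82 = -91*(-5 + 35/4) - 82 = -91*15/4 - 82 = -1365/4 - 82 = -1693/4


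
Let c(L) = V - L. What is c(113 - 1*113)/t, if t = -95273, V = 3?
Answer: -3/95273 ≈ -3.1488e-5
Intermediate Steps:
c(L) = 3 - L
c(113 - 1*113)/t = (3 - (113 - 1*113))/(-95273) = (3 - (113 - 113))*(-1/95273) = (3 - 1*0)*(-1/95273) = (3 + 0)*(-1/95273) = 3*(-1/95273) = -3/95273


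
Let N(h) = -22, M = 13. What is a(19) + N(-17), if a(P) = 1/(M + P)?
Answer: -703/32 ≈ -21.969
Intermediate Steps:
a(P) = 1/(13 + P)
a(19) + N(-17) = 1/(13 + 19) - 22 = 1/32 - 22 = -703/32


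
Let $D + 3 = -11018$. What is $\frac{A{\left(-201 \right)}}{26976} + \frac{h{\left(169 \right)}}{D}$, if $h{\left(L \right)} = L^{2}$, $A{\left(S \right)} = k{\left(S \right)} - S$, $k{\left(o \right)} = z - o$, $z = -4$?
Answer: $- \frac{383037589}{148651248} \approx -2.5768$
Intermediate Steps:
$D = -11021$ ($D = -3 - 11018 = -11021$)
$k{\left(o \right)} = -4 - o$
$A{\left(S \right)} = -4 - 2 S$ ($A{\left(S \right)} = \left(-4 - S\right) - S = -4 - 2 S$)
$\frac{A{\left(-201 \right)}}{26976} + \frac{h{\left(169 \right)}}{D} = \frac{-4 - -402}{26976} + \frac{169^{2}}{-11021} = \left(-4 + 402\right) \frac{1}{26976} + 28561 \left(- \frac{1}{11021}\right) = 398 \cdot \frac{1}{26976} - \frac{28561}{11021} = \frac{199}{13488} - \frac{28561}{11021} = - \frac{383037589}{148651248}$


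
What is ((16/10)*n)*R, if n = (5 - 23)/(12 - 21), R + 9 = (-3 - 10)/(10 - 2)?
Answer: -34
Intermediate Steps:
R = -85/8 (R = -9 + (-3 - 10)/(10 - 2) = -9 - 13/8 = -85/8 ≈ -10.625)
n = 2 (n = -18/(-9) = -18*(-⅑) = 2)
((16/10)*n)*R = ((16/10)*2)*(-85/8) = ((16*(⅒))*2)*(-85/8) = ((8/5)*2)*(-85/8) = (16/5)*(-85/8) = -34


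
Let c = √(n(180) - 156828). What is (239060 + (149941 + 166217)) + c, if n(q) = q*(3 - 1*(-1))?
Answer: 555218 + 2*I*√39027 ≈ 5.5522e+5 + 395.1*I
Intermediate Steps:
n(q) = 4*q (n(q) = q*(3 + 1) = q*4 = 4*q)
c = 2*I*√39027 (c = √(4*180 - 156828) = √(720 - 156828) = √(-156108) = 2*I*√39027 ≈ 395.1*I)
(239060 + (149941 + 166217)) + c = (239060 + (149941 + 166217)) + 2*I*√39027 = (239060 + 316158) + 2*I*√39027 = 555218 + 2*I*√39027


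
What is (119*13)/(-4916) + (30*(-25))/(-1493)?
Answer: 1377329/7339588 ≈ 0.18766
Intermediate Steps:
(119*13)/(-4916) + (30*(-25))/(-1493) = 1547*(-1/4916) - 750*(-1/1493) = -1547/4916 + 750/1493 = 1377329/7339588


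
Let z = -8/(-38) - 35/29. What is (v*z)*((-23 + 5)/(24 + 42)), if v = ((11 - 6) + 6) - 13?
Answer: -3294/6061 ≈ -0.54347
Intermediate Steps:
z = -549/551 (z = -8*(-1/38) - 35*1/29 = 4/19 - 35/29 = -549/551 ≈ -0.99637)
v = -2 (v = (5 + 6) - 13 = 11 - 13 = -2)
(v*z)*((-23 + 5)/(24 + 42)) = (-2*(-549/551))*((-23 + 5)/(24 + 42)) = 1098*(-18/66)/551 = 1098*(-18*1/66)/551 = (1098/551)*(-3/11) = -3294/6061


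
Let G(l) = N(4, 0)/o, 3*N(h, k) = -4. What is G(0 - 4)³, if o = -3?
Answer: 64/729 ≈ 0.087791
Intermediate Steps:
N(h, k) = -4/3 (N(h, k) = (⅓)*(-4) = -4/3)
G(l) = 4/9 (G(l) = -4/3/(-3) = -4/3*(-⅓) = 4/9)
G(0 - 4)³ = (4/9)³ = 64/729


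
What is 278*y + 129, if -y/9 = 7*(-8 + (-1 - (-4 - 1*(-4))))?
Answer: 157755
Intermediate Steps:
y = 567 (y = -63*(-8 + (-1 - (-4 - 1*(-4)))) = -63*(-8 + (-1 - (-4 + 4))) = -63*(-8 + (-1 - 1*0)) = -63*(-8 + (-1 + 0)) = -63*(-8 - 1) = -63*(-9) = -9*(-63) = 567)
278*y + 129 = 278*567 + 129 = 157626 + 129 = 157755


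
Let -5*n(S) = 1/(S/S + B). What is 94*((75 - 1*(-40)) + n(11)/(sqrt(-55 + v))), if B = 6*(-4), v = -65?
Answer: 10810 - 47*I*sqrt(30)/3450 ≈ 10810.0 - 0.074617*I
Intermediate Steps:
B = -24
n(S) = 1/115 (n(S) = -1/(5*(S/S - 24)) = -1/(5*(1 - 24)) = -1/5/(-23) = -1/5*(-1/23) = 1/115)
94*((75 - 1*(-40)) + n(11)/(sqrt(-55 + v))) = 94*((75 - 1*(-40)) + 1/(115*(sqrt(-55 - 65)))) = 94*((75 + 40) + 1/(115*(sqrt(-120)))) = 94*(115 + 1/(115*((2*I*sqrt(30))))) = 94*(115 + (-I*sqrt(30)/60)/115) = 94*(115 - I*sqrt(30)/6900) = 10810 - 47*I*sqrt(30)/3450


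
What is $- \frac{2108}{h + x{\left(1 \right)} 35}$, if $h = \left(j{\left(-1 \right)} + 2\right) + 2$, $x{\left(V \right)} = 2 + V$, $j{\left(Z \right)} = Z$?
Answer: $- \frac{527}{27} \approx -19.519$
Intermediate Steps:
$h = 3$ ($h = \left(-1 + 2\right) + 2 = 1 + 2 = 3$)
$- \frac{2108}{h + x{\left(1 \right)} 35} = - \frac{2108}{3 + \left(2 + 1\right) 35} = - \frac{2108}{3 + 3 \cdot 35} = - \frac{2108}{3 + 105} = - \frac{2108}{108} = \left(-2108\right) \frac{1}{108} = - \frac{527}{27}$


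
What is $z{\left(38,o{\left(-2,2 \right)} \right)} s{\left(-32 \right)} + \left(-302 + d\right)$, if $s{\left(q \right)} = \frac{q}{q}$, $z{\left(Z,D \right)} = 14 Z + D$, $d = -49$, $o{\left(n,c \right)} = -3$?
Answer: $178$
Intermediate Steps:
$z{\left(Z,D \right)} = D + 14 Z$
$s{\left(q \right)} = 1$
$z{\left(38,o{\left(-2,2 \right)} \right)} s{\left(-32 \right)} + \left(-302 + d\right) = \left(-3 + 14 \cdot 38\right) 1 - 351 = \left(-3 + 532\right) 1 - 351 = 529 \cdot 1 - 351 = 529 - 351 = 178$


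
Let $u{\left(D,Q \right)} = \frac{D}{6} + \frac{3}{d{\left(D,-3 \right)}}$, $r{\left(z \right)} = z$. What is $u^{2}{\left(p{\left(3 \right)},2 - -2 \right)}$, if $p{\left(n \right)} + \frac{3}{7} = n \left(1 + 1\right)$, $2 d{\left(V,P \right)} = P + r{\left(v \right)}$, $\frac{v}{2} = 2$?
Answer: $\frac{9409}{196} \approx 48.005$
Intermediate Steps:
$v = 4$ ($v = 2 \cdot 2 = 4$)
$d{\left(V,P \right)} = 2 + \frac{P}{2}$ ($d{\left(V,P \right)} = \frac{P + 4}{2} = \frac{4 + P}{2} = 2 + \frac{P}{2}$)
$p{\left(n \right)} = - \frac{3}{7} + 2 n$ ($p{\left(n \right)} = - \frac{3}{7} + n \left(1 + 1\right) = - \frac{3}{7} + n 2 = - \frac{3}{7} + 2 n$)
$u{\left(D,Q \right)} = 6 + \frac{D}{6}$ ($u{\left(D,Q \right)} = \frac{D}{6} + \frac{3}{2 + \frac{1}{2} \left(-3\right)} = D \frac{1}{6} + \frac{3}{2 - \frac{3}{2}} = \frac{D}{6} + 3 \frac{1}{\frac{1}{2}} = \frac{D}{6} + 3 \cdot 2 = \frac{D}{6} + 6 = 6 + \frac{D}{6}$)
$u^{2}{\left(p{\left(3 \right)},2 - -2 \right)} = \left(6 + \frac{- \frac{3}{7} + 2 \cdot 3}{6}\right)^{2} = \left(6 + \frac{- \frac{3}{7} + 6}{6}\right)^{2} = \left(6 + \frac{1}{6} \cdot \frac{39}{7}\right)^{2} = \left(6 + \frac{13}{14}\right)^{2} = \left(\frac{97}{14}\right)^{2} = \frac{9409}{196}$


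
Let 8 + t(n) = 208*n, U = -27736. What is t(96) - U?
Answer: 47696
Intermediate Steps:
t(n) = -8 + 208*n
t(96) - U = (-8 + 208*96) - 1*(-27736) = (-8 + 19968) + 27736 = 19960 + 27736 = 47696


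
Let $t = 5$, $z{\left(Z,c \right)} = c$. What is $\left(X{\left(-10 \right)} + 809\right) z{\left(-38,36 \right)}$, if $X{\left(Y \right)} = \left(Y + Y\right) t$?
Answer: $25524$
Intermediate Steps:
$X{\left(Y \right)} = 10 Y$ ($X{\left(Y \right)} = \left(Y + Y\right) 5 = 2 Y 5 = 10 Y$)
$\left(X{\left(-10 \right)} + 809\right) z{\left(-38,36 \right)} = \left(10 \left(-10\right) + 809\right) 36 = \left(-100 + 809\right) 36 = 709 \cdot 36 = 25524$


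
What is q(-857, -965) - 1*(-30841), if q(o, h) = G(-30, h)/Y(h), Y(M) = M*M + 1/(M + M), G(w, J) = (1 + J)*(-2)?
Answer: 55429430424449/1797264249 ≈ 30841.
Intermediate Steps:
G(w, J) = -2 - 2*J
Y(M) = M**2 + 1/(2*M)
q(o, h) = h*(-2 - 2*h)/(1/2 + h**3) (q(o, h) = (-2 - 2*h)/(((1/2 + h**3)/h)) = (-2 - 2*h)*(h/(1/2 + h**3)) = h*(-2 - 2*h)/(1/2 + h**3))
q(-857, -965) - 1*(-30841) = -4*(-965)*(1 - 965)/(1 + 2*(-965)**3) - 1*(-30841) = -4*(-965)*(-964)/(1 + 2*(-898632125)) + 30841 = -4*(-965)*(-964)/(1 - 1797264250) + 30841 = -4*(-965)*(-964)/(-1797264249) + 30841 = -4*(-965)*(-1/1797264249)*(-964) + 30841 = 3721040/1797264249 + 30841 = 55429430424449/1797264249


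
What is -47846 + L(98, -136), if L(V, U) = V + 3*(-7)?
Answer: -47769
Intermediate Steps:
L(V, U) = -21 + V (L(V, U) = V - 21 = -21 + V)
-47846 + L(98, -136) = -47846 + (-21 + 98) = -47846 + 77 = -47769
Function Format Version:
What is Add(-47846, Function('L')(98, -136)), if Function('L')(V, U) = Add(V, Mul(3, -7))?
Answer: -47769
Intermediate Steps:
Function('L')(V, U) = Add(-21, V) (Function('L')(V, U) = Add(V, -21) = Add(-21, V))
Add(-47846, Function('L')(98, -136)) = Add(-47846, Add(-21, 98)) = Add(-47846, 77) = -47769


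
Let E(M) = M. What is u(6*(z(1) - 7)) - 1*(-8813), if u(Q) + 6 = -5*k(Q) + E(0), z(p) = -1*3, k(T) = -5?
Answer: 8832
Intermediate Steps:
z(p) = -3
u(Q) = 19 (u(Q) = -6 + (-5*(-5) + 0) = -6 + (25 + 0) = -6 + 25 = 19)
u(6*(z(1) - 7)) - 1*(-8813) = 19 - 1*(-8813) = 19 + 8813 = 8832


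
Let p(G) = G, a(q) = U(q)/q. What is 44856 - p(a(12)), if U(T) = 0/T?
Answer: 44856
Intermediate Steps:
U(T) = 0
a(q) = 0 (a(q) = 0/q = 0)
44856 - p(a(12)) = 44856 - 1*0 = 44856 + 0 = 44856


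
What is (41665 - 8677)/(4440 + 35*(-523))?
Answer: -32988/13865 ≈ -2.3792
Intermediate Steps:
(41665 - 8677)/(4440 + 35*(-523)) = 32988/(4440 - 18305) = 32988/(-13865) = 32988*(-1/13865) = -32988/13865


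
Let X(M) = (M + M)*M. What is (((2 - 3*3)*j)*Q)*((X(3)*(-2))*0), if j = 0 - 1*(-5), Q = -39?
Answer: 0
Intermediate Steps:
X(M) = 2*M**2 (X(M) = (2*M)*M = 2*M**2)
j = 5 (j = 0 + 5 = 5)
(((2 - 3*3)*j)*Q)*((X(3)*(-2))*0) = (((2 - 3*3)*5)*(-39))*(((2*3**2)*(-2))*0) = (((2 - 9)*5)*(-39))*(((2*9)*(-2))*0) = (-7*5*(-39))*((18*(-2))*0) = (-35*(-39))*(-36*0) = 1365*0 = 0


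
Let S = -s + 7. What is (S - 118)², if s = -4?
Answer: 11449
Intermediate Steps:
S = 11 (S = -1*(-4) + 7 = 4 + 7 = 11)
(S - 118)² = (11 - 118)² = (-107)² = 11449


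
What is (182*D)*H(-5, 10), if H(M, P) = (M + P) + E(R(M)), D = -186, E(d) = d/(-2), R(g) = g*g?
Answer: 253890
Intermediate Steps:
R(g) = g²
E(d) = -d/2 (E(d) = d*(-½) = -d/2)
H(M, P) = M + P - M²/2 (H(M, P) = (M + P) - M²/2 = M + P - M²/2)
(182*D)*H(-5, 10) = (182*(-186))*(-5 + 10 - ½*(-5)²) = -33852*(-5 + 10 - ½*25) = -33852*(-5 + 10 - 25/2) = -33852*(-15/2) = 253890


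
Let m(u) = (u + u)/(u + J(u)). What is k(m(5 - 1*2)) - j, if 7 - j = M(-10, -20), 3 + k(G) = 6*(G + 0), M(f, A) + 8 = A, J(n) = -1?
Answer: -20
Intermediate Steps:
M(f, A) = -8 + A
m(u) = 2*u/(-1 + u) (m(u) = (u + u)/(u - 1) = (2*u)/(-1 + u) = 2*u/(-1 + u))
k(G) = -3 + 6*G (k(G) = -3 + 6*(G + 0) = -3 + 6*G)
j = 35 (j = 7 - (-8 - 20) = 7 - 1*(-28) = 7 + 28 = 35)
k(m(5 - 1*2)) - j = (-3 + 6*(2*(5 - 1*2)/(-1 + (5 - 1*2)))) - 1*35 = (-3 + 6*(2*(5 - 2)/(-1 + (5 - 2)))) - 35 = (-3 + 6*(2*3/(-1 + 3))) - 35 = (-3 + 6*(2*3/2)) - 35 = (-3 + 6*(2*3*(1/2))) - 35 = (-3 + 6*3) - 35 = (-3 + 18) - 35 = 15 - 35 = -20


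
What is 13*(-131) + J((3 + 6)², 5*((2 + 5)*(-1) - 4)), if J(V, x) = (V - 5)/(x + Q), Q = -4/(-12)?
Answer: -69880/41 ≈ -1704.4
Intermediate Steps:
Q = ⅓ (Q = -4*(-1/12) = ⅓ ≈ 0.33333)
J(V, x) = (-5 + V)/(⅓ + x) (J(V, x) = (V - 5)/(x + ⅓) = (-5 + V)/(⅓ + x))
13*(-131) + J((3 + 6)², 5*((2 + 5)*(-1) - 4)) = 13*(-131) + 3*(-5 + (3 + 6)²)/(1 + 3*(5*((2 + 5)*(-1) - 4))) = -1703 + 3*(-5 + 9²)/(1 + 3*(5*(7*(-1) - 4))) = -1703 + 3*(-5 + 81)/(1 + 3*(5*(-7 - 4))) = -1703 + 3*76/(1 + 3*(5*(-11))) = -1703 + 3*76/(1 + 3*(-55)) = -1703 + 3*76/(1 - 165) = -1703 + 3*76/(-164) = -1703 + 3*(-1/164)*76 = -1703 - 57/41 = -69880/41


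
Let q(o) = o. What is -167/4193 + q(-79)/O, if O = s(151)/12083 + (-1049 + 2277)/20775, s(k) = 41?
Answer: -83153674763008/65786907907 ≈ -1264.0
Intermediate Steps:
O = 15689699/251024325 (O = 41/12083 + (-1049 + 2277)/20775 = 41*(1/12083) + 1228*(1/20775) = 41/12083 + 1228/20775 = 15689699/251024325 ≈ 0.062503)
-167/4193 + q(-79)/O = -167/4193 - 79/15689699/251024325 = -167*1/4193 - 79*251024325/15689699 = -167/4193 - 19830921675/15689699 = -83153674763008/65786907907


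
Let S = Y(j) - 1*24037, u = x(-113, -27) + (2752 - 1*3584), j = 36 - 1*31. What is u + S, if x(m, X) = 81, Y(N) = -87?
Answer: -24875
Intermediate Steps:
j = 5 (j = 36 - 31 = 5)
u = -751 (u = 81 + (2752 - 1*3584) = 81 + (2752 - 3584) = 81 - 832 = -751)
S = -24124 (S = -87 - 1*24037 = -87 - 24037 = -24124)
u + S = -751 - 24124 = -24875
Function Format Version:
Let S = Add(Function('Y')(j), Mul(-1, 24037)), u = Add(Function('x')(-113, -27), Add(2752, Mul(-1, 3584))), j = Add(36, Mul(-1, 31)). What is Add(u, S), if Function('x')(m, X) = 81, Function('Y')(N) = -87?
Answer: -24875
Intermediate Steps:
j = 5 (j = Add(36, -31) = 5)
u = -751 (u = Add(81, Add(2752, Mul(-1, 3584))) = Add(81, Add(2752, -3584)) = Add(81, -832) = -751)
S = -24124 (S = Add(-87, Mul(-1, 24037)) = Add(-87, -24037) = -24124)
Add(u, S) = Add(-751, -24124) = -24875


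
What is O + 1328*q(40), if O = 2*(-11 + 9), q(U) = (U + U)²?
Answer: 8499196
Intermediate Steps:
q(U) = 4*U² (q(U) = (2*U)² = 4*U²)
O = -4 (O = 2*(-2) = -4)
O + 1328*q(40) = -4 + 1328*(4*40²) = -4 + 1328*(4*1600) = -4 + 1328*6400 = -4 + 8499200 = 8499196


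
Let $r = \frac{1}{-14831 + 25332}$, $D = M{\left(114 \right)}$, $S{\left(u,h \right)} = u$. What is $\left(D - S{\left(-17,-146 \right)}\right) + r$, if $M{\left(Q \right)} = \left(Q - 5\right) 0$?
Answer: $\frac{178518}{10501} \approx 17.0$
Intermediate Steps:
$M{\left(Q \right)} = 0$ ($M{\left(Q \right)} = \left(-5 + Q\right) 0 = 0$)
$D = 0$
$r = \frac{1}{10501} \approx 9.5229 \cdot 10^{-5}$
$\left(D - S{\left(-17,-146 \right)}\right) + r = \left(0 - -17\right) + \frac{1}{10501} = \left(0 + 17\right) + \frac{1}{10501} = 17 + \frac{1}{10501} = \frac{178518}{10501}$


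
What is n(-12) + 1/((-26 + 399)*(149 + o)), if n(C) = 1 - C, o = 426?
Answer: 2788176/214475 ≈ 13.000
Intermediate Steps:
n(-12) + 1/((-26 + 399)*(149 + o)) = (1 - 1*(-12)) + 1/((-26 + 399)*(149 + 426)) = (1 + 12) + 1/(373*575) = 13 + (1/373)*(1/575) = 13 + 1/214475 = 2788176/214475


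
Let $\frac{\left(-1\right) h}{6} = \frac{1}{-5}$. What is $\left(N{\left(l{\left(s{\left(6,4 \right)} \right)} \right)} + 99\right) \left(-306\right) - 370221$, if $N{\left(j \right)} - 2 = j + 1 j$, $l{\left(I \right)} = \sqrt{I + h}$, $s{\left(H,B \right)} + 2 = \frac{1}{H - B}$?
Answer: $-401127 - \frac{306 i \sqrt{30}}{5} \approx -4.0113 \cdot 10^{5} - 335.21 i$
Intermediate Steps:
$h = \frac{6}{5}$ ($h = - \frac{6}{-5} = \left(-6\right) \left(- \frac{1}{5}\right) = \frac{6}{5} \approx 1.2$)
$s{\left(H,B \right)} = -2 + \frac{1}{H - B}$
$l{\left(I \right)} = \sqrt{\frac{6}{5} + I}$ ($l{\left(I \right)} = \sqrt{I + \frac{6}{5}} = \sqrt{\frac{6}{5} + I}$)
$N{\left(j \right)} = 2 + 2 j$ ($N{\left(j \right)} = 2 + \left(j + 1 j\right) = 2 + \left(j + j\right) = 2 + 2 j$)
$\left(N{\left(l{\left(s{\left(6,4 \right)} \right)} \right)} + 99\right) \left(-306\right) - 370221 = \left(\left(2 + 2 \frac{\sqrt{30 + 25 \frac{-1 - 8 + 2 \cdot 6}{4 - 6}}}{5}\right) + 99\right) \left(-306\right) - 370221 = \left(\left(2 + 2 \frac{\sqrt{30 + 25 \frac{-1 - 8 + 12}{4 - 6}}}{5}\right) + 99\right) \left(-306\right) - 370221 = \left(\left(2 + 2 \frac{\sqrt{30 + 25 \frac{1}{-2} \cdot 3}}{5}\right) + 99\right) \left(-306\right) - 370221 = \left(\left(2 + 2 \frac{\sqrt{30 + 25 \left(\left(- \frac{1}{2}\right) 3\right)}}{5}\right) + 99\right) \left(-306\right) - 370221 = \left(\left(2 + 2 \frac{\sqrt{30 + 25 \left(- \frac{3}{2}\right)}}{5}\right) + 99\right) \left(-306\right) - 370221 = \left(\left(2 + 2 \frac{\sqrt{30 - \frac{75}{2}}}{5}\right) + 99\right) \left(-306\right) - 370221 = \left(\left(2 + 2 \frac{\sqrt{- \frac{15}{2}}}{5}\right) + 99\right) \left(-306\right) - 370221 = \left(\left(2 + 2 \frac{\frac{1}{2} i \sqrt{30}}{5}\right) + 99\right) \left(-306\right) - 370221 = \left(\left(2 + 2 \frac{i \sqrt{30}}{10}\right) + 99\right) \left(-306\right) - 370221 = \left(\left(2 + \frac{i \sqrt{30}}{5}\right) + 99\right) \left(-306\right) - 370221 = \left(101 + \frac{i \sqrt{30}}{5}\right) \left(-306\right) - 370221 = \left(-30906 - \frac{306 i \sqrt{30}}{5}\right) - 370221 = -401127 - \frac{306 i \sqrt{30}}{5}$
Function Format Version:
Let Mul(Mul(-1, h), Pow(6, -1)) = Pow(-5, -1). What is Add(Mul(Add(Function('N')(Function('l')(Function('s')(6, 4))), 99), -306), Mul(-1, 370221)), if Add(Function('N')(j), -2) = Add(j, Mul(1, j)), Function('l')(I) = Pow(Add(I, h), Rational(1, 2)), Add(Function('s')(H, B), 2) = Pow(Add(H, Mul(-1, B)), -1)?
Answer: Add(-401127, Mul(Rational(-306, 5), I, Pow(30, Rational(1, 2)))) ≈ Add(-4.0113e+5, Mul(-335.21, I))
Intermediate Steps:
h = Rational(6, 5) (h = Mul(-6, Pow(-5, -1)) = Mul(-6, Rational(-1, 5)) = Rational(6, 5) ≈ 1.2000)
Function('s')(H, B) = Add(-2, Pow(Add(H, Mul(-1, B)), -1))
Function('l')(I) = Pow(Add(Rational(6, 5), I), Rational(1, 2)) (Function('l')(I) = Pow(Add(I, Rational(6, 5)), Rational(1, 2)) = Pow(Add(Rational(6, 5), I), Rational(1, 2)))
Function('N')(j) = Add(2, Mul(2, j)) (Function('N')(j) = Add(2, Add(j, Mul(1, j))) = Add(2, Add(j, j)) = Add(2, Mul(2, j)))
Add(Mul(Add(Function('N')(Function('l')(Function('s')(6, 4))), 99), -306), Mul(-1, 370221)) = Add(Mul(Add(Add(2, Mul(2, Mul(Rational(1, 5), Pow(Add(30, Mul(25, Mul(Pow(Add(4, Mul(-1, 6)), -1), Add(-1, Mul(-2, 4), Mul(2, 6))))), Rational(1, 2))))), 99), -306), Mul(-1, 370221)) = Add(Mul(Add(Add(2, Mul(2, Mul(Rational(1, 5), Pow(Add(30, Mul(25, Mul(Pow(Add(4, -6), -1), Add(-1, -8, 12)))), Rational(1, 2))))), 99), -306), -370221) = Add(Mul(Add(Add(2, Mul(2, Mul(Rational(1, 5), Pow(Add(30, Mul(25, Mul(Pow(-2, -1), 3))), Rational(1, 2))))), 99), -306), -370221) = Add(Mul(Add(Add(2, Mul(2, Mul(Rational(1, 5), Pow(Add(30, Mul(25, Mul(Rational(-1, 2), 3))), Rational(1, 2))))), 99), -306), -370221) = Add(Mul(Add(Add(2, Mul(2, Mul(Rational(1, 5), Pow(Add(30, Mul(25, Rational(-3, 2))), Rational(1, 2))))), 99), -306), -370221) = Add(Mul(Add(Add(2, Mul(2, Mul(Rational(1, 5), Pow(Add(30, Rational(-75, 2)), Rational(1, 2))))), 99), -306), -370221) = Add(Mul(Add(Add(2, Mul(2, Mul(Rational(1, 5), Pow(Rational(-15, 2), Rational(1, 2))))), 99), -306), -370221) = Add(Mul(Add(Add(2, Mul(2, Mul(Rational(1, 5), Mul(Rational(1, 2), I, Pow(30, Rational(1, 2)))))), 99), -306), -370221) = Add(Mul(Add(Add(2, Mul(2, Mul(Rational(1, 10), I, Pow(30, Rational(1, 2))))), 99), -306), -370221) = Add(Mul(Add(Add(2, Mul(Rational(1, 5), I, Pow(30, Rational(1, 2)))), 99), -306), -370221) = Add(Mul(Add(101, Mul(Rational(1, 5), I, Pow(30, Rational(1, 2)))), -306), -370221) = Add(Add(-30906, Mul(Rational(-306, 5), I, Pow(30, Rational(1, 2)))), -370221) = Add(-401127, Mul(Rational(-306, 5), I, Pow(30, Rational(1, 2))))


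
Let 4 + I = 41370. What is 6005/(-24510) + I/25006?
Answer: 86371963/61289706 ≈ 1.4092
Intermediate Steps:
I = 41366 (I = -4 + 41370 = 41366)
6005/(-24510) + I/25006 = 6005/(-24510) + 41366/25006 = 6005*(-1/24510) + 41366*(1/25006) = -1201/4902 + 20683/12503 = 86371963/61289706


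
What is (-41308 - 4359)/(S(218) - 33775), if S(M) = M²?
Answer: -45667/13749 ≈ -3.3215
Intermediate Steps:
(-41308 - 4359)/(S(218) - 33775) = (-41308 - 4359)/(218² - 33775) = -45667/(47524 - 33775) = -45667/13749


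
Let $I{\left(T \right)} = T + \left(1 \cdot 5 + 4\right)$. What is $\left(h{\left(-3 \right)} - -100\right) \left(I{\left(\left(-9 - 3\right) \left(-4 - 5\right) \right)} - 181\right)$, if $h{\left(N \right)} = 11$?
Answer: $-7104$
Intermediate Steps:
$I{\left(T \right)} = 9 + T$ ($I{\left(T \right)} = T + \left(5 + 4\right) = T + 9 = 9 + T$)
$\left(h{\left(-3 \right)} - -100\right) \left(I{\left(\left(-9 - 3\right) \left(-4 - 5\right) \right)} - 181\right) = \left(11 - -100\right) \left(\left(9 + \left(-9 - 3\right) \left(-4 - 5\right)\right) - 181\right) = \left(11 + 100\right) \left(\left(9 - -108\right) - 181\right) = 111 \left(\left(9 + 108\right) - 181\right) = 111 \left(117 - 181\right) = 111 \left(-64\right) = -7104$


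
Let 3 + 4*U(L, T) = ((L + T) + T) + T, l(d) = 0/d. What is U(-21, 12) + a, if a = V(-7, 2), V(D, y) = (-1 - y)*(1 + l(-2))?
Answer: 0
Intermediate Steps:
l(d) = 0
V(D, y) = -1 - y (V(D, y) = (-1 - y)*(1 + 0) = (-1 - y)*1 = -1 - y)
U(L, T) = -¾ + L/4 + 3*T/4 (U(L, T) = -¾ + (((L + T) + T) + T)/4 = -¾ + ((L + 2*T) + T)/4 = -¾ + (L + 3*T)/4 = -¾ + (L/4 + 3*T/4) = -¾ + L/4 + 3*T/4)
a = -3 (a = -1 - 1*2 = -1 - 2 = -3)
U(-21, 12) + a = (-¾ + (¼)*(-21) + (¾)*12) - 3 = (-¾ - 21/4 + 9) - 3 = 3 - 3 = 0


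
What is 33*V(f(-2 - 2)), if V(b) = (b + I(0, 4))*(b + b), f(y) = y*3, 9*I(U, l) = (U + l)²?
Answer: 8096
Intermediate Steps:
I(U, l) = (U + l)²/9
f(y) = 3*y
V(b) = 2*b*(16/9 + b) (V(b) = (b + (0 + 4)²/9)*(b + b) = (b + (⅑)*4²)*(2*b) = (b + (⅑)*16)*(2*b) = (b + 16/9)*(2*b) = (16/9 + b)*(2*b) = 2*b*(16/9 + b))
33*V(f(-2 - 2)) = 33*(2*(3*(-2 - 2))*(16 + 9*(3*(-2 - 2)))/9) = 33*(2*(3*(-4))*(16 + 9*(3*(-4)))/9) = 33*((2/9)*(-12)*(16 + 9*(-12))) = 33*((2/9)*(-12)*(16 - 108)) = 33*((2/9)*(-12)*(-92)) = 33*(736/3) = 8096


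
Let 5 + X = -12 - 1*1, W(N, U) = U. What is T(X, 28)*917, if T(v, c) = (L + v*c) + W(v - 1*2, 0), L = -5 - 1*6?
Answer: -472255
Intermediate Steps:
L = -11 (L = -5 - 6 = -11)
X = -18 (X = -5 + (-12 - 1*1) = -5 + (-12 - 1) = -5 - 13 = -18)
T(v, c) = -11 + c*v (T(v, c) = (-11 + v*c) + 0 = (-11 + c*v) + 0 = -11 + c*v)
T(X, 28)*917 = (-11 + 28*(-18))*917 = (-11 - 504)*917 = -515*917 = -472255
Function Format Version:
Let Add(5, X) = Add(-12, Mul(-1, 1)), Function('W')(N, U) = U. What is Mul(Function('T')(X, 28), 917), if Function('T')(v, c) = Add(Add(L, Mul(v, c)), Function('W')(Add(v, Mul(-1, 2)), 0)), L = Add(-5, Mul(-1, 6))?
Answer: -472255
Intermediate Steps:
L = -11 (L = Add(-5, -6) = -11)
X = -18 (X = Add(-5, Add(-12, Mul(-1, 1))) = Add(-5, Add(-12, -1)) = Add(-5, -13) = -18)
Function('T')(v, c) = Add(-11, Mul(c, v)) (Function('T')(v, c) = Add(Add(-11, Mul(v, c)), 0) = Add(Add(-11, Mul(c, v)), 0) = Add(-11, Mul(c, v)))
Mul(Function('T')(X, 28), 917) = Mul(Add(-11, Mul(28, -18)), 917) = Mul(Add(-11, -504), 917) = Mul(-515, 917) = -472255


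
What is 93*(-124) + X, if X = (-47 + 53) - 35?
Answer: -11561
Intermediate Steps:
X = -29 (X = 6 - 35 = -29)
93*(-124) + X = 93*(-124) - 29 = -11532 - 29 = -11561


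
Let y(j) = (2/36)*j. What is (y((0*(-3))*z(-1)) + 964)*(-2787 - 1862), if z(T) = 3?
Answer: -4481636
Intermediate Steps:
y(j) = j/18 (y(j) = (2*(1/36))*j = j/18)
(y((0*(-3))*z(-1)) + 964)*(-2787 - 1862) = (((0*(-3))*3)/18 + 964)*(-2787 - 1862) = ((0*3)/18 + 964)*(-4649) = ((1/18)*0 + 964)*(-4649) = (0 + 964)*(-4649) = 964*(-4649) = -4481636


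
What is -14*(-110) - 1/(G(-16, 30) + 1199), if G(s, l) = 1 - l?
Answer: 1801799/1170 ≈ 1540.0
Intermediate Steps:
-14*(-110) - 1/(G(-16, 30) + 1199) = -14*(-110) - 1/((1 - 1*30) + 1199) = 1540 - 1/((1 - 30) + 1199) = 1540 - 1/(-29 + 1199) = 1540 - 1/1170 = 1801799/1170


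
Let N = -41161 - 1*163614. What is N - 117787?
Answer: -322562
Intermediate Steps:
N = -204775 (N = -41161 - 163614 = -204775)
N - 117787 = -204775 - 117787 = -322562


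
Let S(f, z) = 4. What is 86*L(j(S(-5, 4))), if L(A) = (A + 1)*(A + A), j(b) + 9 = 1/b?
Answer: 46655/4 ≈ 11664.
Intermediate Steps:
j(b) = -9 + 1/b
L(A) = 2*A*(1 + A) (L(A) = (1 + A)*(2*A) = 2*A*(1 + A))
86*L(j(S(-5, 4))) = 86*(2*(-9 + 1/4)*(1 + (-9 + 1/4))) = 86*(2*(-9 + ¼)*(1 + (-9 + ¼))) = 86*(2*(-35/4)*(1 - 35/4)) = 86*(2*(-35/4)*(-31/4)) = 86*(1085/8) = 46655/4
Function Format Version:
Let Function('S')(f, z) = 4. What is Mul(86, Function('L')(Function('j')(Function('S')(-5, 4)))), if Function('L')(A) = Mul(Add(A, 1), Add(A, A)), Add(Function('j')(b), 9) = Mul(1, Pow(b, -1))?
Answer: Rational(46655, 4) ≈ 11664.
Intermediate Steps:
Function('j')(b) = Add(-9, Pow(b, -1)) (Function('j')(b) = Add(-9, Mul(1, Pow(b, -1))) = Add(-9, Pow(b, -1)))
Function('L')(A) = Mul(2, A, Add(1, A)) (Function('L')(A) = Mul(Add(1, A), Mul(2, A)) = Mul(2, A, Add(1, A)))
Mul(86, Function('L')(Function('j')(Function('S')(-5, 4)))) = Mul(86, Mul(2, Add(-9, Pow(4, -1)), Add(1, Add(-9, Pow(4, -1))))) = Mul(86, Mul(2, Add(-9, Rational(1, 4)), Add(1, Add(-9, Rational(1, 4))))) = Mul(86, Mul(2, Rational(-35, 4), Add(1, Rational(-35, 4)))) = Mul(86, Mul(2, Rational(-35, 4), Rational(-31, 4))) = Mul(86, Rational(1085, 8)) = Rational(46655, 4)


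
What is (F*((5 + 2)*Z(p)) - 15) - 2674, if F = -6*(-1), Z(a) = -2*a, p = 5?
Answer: -3109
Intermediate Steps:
F = 6
(F*((5 + 2)*Z(p)) - 15) - 2674 = (6*((5 + 2)*(-2*5)) - 15) - 2674 = (6*(7*(-10)) - 15) - 2674 = (6*(-70) - 15) - 2674 = (-420 - 15) - 2674 = -435 - 2674 = -3109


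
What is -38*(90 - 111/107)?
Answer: -361722/107 ≈ -3380.6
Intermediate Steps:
-38*(90 - 111/107) = -38*9519/107 = -1*361722/107 = -361722/107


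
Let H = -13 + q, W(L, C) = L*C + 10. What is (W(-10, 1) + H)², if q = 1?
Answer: 144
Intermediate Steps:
W(L, C) = 10 + C*L (W(L, C) = C*L + 10 = 10 + C*L)
H = -12 (H = -13 + 1 = -12)
(W(-10, 1) + H)² = ((10 + 1*(-10)) - 12)² = ((10 - 10) - 12)² = (0 - 12)² = (-12)² = 144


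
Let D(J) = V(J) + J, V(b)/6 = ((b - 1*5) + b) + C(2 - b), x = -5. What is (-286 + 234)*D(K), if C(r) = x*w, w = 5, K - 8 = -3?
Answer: 5980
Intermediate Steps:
K = 5 (K = 8 - 3 = 5)
C(r) = -25 (C(r) = -5*5 = -25)
V(b) = -180 + 12*b (V(b) = 6*(((b - 1*5) + b) - 25) = 6*(((b - 5) + b) - 25) = 6*(((-5 + b) + b) - 25) = 6*((-5 + 2*b) - 25) = 6*(-30 + 2*b) = -180 + 12*b)
D(J) = -180 + 13*J (D(J) = (-180 + 12*J) + J = -180 + 13*J)
(-286 + 234)*D(K) = (-286 + 234)*(-180 + 13*5) = -52*(-180 + 65) = -52*(-115) = 5980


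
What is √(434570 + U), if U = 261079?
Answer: √695649 ≈ 834.06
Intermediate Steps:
√(434570 + U) = √(434570 + 261079) = √695649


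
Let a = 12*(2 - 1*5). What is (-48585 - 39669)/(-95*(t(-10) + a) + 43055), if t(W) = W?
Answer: -88254/47425 ≈ -1.8609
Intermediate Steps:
a = -36 (a = 12*(2 - 5) = 12*(-3) = -36)
(-48585 - 39669)/(-95*(t(-10) + a) + 43055) = (-48585 - 39669)/(-95*(-10 - 36) + 43055) = -88254/(-95*(-46) + 43055) = -88254/(4370 + 43055) = -88254/47425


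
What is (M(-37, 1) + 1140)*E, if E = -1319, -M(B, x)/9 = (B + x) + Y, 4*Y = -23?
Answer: -7997097/4 ≈ -1.9993e+6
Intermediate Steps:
Y = -23/4 (Y = (¼)*(-23) = -23/4 ≈ -5.7500)
M(B, x) = 207/4 - 9*B - 9*x (M(B, x) = -9*((B + x) - 23/4) = -9*(-23/4 + B + x) = 207/4 - 9*B - 9*x)
(M(-37, 1) + 1140)*E = ((207/4 - 9*(-37) - 9*1) + 1140)*(-1319) = ((207/4 + 333 - 9) + 1140)*(-1319) = (1503/4 + 1140)*(-1319) = (6063/4)*(-1319) = -7997097/4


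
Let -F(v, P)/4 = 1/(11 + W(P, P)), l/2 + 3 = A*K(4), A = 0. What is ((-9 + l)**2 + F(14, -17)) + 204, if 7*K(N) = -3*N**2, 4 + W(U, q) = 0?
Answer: 2999/7 ≈ 428.43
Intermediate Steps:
W(U, q) = -4 (W(U, q) = -4 + 0 = -4)
K(N) = -3*N**2/7 (K(N) = (-3*N**2)/7 = -3*N**2/7)
l = -6 (l = -6 + 2*(0*(-3/7*4**2)) = -6 + 2*(0*(-3/7*16)) = -6 + 2*(0*(-48/7)) = -6 + 2*0 = -6 + 0 = -6)
F(v, P) = -4/7 (F(v, P) = -4/(11 - 4) = -4/7)
((-9 + l)**2 + F(14, -17)) + 204 = ((-9 - 6)**2 - 4/7) + 204 = ((-15)**2 - 4/7) + 204 = (225 - 4/7) + 204 = 1571/7 + 204 = 2999/7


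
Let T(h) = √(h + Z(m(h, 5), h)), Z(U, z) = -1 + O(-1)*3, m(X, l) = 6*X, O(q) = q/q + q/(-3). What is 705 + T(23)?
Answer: 705 + √26 ≈ 710.10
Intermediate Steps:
O(q) = 1 - q/3 (O(q) = 1 + q*(-⅓) = 1 - q/3)
Z(U, z) = 3 (Z(U, z) = -1 + (1 - ⅓*(-1))*3 = -1 + (1 + ⅓)*3 = -1 + (4/3)*3 = -1 + 4 = 3)
T(h) = √(3 + h) (T(h) = √(h + 3) = √(3 + h))
705 + T(23) = 705 + √(3 + 23) = 705 + √26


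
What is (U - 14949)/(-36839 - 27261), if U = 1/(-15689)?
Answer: 117267431/502832450 ≈ 0.23321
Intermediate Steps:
U = -1/15689 ≈ -6.3739e-5
(U - 14949)/(-36839 - 27261) = (-1/15689 - 14949)/(-36839 - 27261) = -234534862/15689/(-64100) = -234534862/15689*(-1/64100) = 117267431/502832450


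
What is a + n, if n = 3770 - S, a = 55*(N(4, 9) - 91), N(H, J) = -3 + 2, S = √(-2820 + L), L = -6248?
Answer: -1290 - 2*I*√2267 ≈ -1290.0 - 95.226*I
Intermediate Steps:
S = 2*I*√2267 (S = √(-2820 - 6248) = √(-9068) = 2*I*√2267 ≈ 95.226*I)
N(H, J) = -1
a = -5060 (a = 55*(-1 - 91) = 55*(-92) = -5060)
n = 3770 - 2*I*√2267 ≈ 3770.0 - 95.226*I
a + n = -5060 + (3770 - 2*I*√2267) = -1290 - 2*I*√2267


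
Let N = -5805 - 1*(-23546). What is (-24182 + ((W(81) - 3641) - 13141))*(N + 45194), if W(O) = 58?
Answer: -2574419110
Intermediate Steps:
N = 17741 (N = -5805 + 23546 = 17741)
(-24182 + ((W(81) - 3641) - 13141))*(N + 45194) = (-24182 + ((58 - 3641) - 13141))*(17741 + 45194) = (-24182 + (-3583 - 13141))*62935 = (-24182 - 16724)*62935 = -40906*62935 = -2574419110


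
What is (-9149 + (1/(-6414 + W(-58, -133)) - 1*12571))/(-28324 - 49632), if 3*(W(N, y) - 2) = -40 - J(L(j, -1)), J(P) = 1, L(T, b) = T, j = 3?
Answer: 418696443/1502757812 ≈ 0.27862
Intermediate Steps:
W(N, y) = -35/3 (W(N, y) = 2 + (-40 - 1*1)/3 = 2 + (-40 - 1)/3 = 2 + (⅓)*(-41) = 2 - 41/3 = -35/3)
(-9149 + (1/(-6414 + W(-58, -133)) - 1*12571))/(-28324 - 49632) = (-9149 + (1/(-6414 - 35/3) - 1*12571))/(-28324 - 49632) = (-9149 + (1/(-19277/3) - 12571))/(-77956) = (-9149 + (-3/19277 - 12571))*(-1/77956) = (-9149 - 242331170/19277)*(-1/77956) = -418696443/19277*(-1/77956) = 418696443/1502757812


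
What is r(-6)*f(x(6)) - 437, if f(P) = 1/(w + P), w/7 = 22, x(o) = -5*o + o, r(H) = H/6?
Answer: -56811/130 ≈ -437.01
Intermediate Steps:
r(H) = H/6 (r(H) = H*(⅙) = H/6)
x(o) = -4*o
w = 154 (w = 7*22 = 154)
f(P) = 1/(154 + P)
r(-6)*f(x(6)) - 437 = ((⅙)*(-6))/(154 - 4*6) - 437 = -1/(154 - 24) - 437 = -1/130 - 437 = -56811/130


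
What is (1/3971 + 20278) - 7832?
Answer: 49423067/3971 ≈ 12446.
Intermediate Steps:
(1/3971 + 20278) - 7832 = 80523939/3971 - 7832 = 49423067/3971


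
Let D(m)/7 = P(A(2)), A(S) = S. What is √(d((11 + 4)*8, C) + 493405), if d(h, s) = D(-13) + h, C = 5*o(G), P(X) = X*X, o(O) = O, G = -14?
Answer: √493553 ≈ 702.53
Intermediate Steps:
P(X) = X²
D(m) = 28 (D(m) = 7*2² = 7*4 = 28)
C = -70 (C = 5*(-14) = -70)
d(h, s) = 28 + h
√(d((11 + 4)*8, C) + 493405) = √((28 + (11 + 4)*8) + 493405) = √((28 + 15*8) + 493405) = √((28 + 120) + 493405) = √(148 + 493405) = √493553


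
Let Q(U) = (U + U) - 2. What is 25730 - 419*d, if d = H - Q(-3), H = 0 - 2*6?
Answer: 27406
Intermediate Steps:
H = -12 (H = 0 - 12 = -12)
Q(U) = -2 + 2*U (Q(U) = 2*U - 2 = -2 + 2*U)
d = -4 (d = -12 - (-2 + 2*(-3)) = -12 - (-2 - 6) = -12 - 1*(-8) = -12 + 8 = -4)
25730 - 419*d = 25730 - 419*(-4) = 25730 - 1*(-1676) = 25730 + 1676 = 27406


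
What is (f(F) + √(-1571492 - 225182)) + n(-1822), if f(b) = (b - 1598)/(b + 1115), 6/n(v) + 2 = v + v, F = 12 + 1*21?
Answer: -2856439/2092804 + I*√1796674 ≈ -1.3649 + 1340.4*I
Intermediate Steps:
F = 33 (F = 12 + 21 = 33)
n(v) = 6/(-2 + 2*v) (n(v) = 6/(-2 + (v + v)) = 6/(-2 + 2*v))
f(b) = (-1598 + b)/(1115 + b)
(f(F) + √(-1571492 - 225182)) + n(-1822) = ((-1598 + 33)/(1115 + 33) + √(-1571492 - 225182)) + 3/(-1 - 1822) = (-1565/1148 + √(-1796674)) + 3/(-1823) = ((1/1148)*(-1565) + I*√1796674) + 3*(-1/1823) = (-1565/1148 + I*√1796674) - 3/1823 = -2856439/2092804 + I*√1796674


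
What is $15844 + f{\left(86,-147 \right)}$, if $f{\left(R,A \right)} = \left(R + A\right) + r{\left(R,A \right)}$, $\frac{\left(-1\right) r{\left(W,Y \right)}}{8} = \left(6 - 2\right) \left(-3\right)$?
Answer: $15879$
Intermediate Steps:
$r{\left(W,Y \right)} = 96$ ($r{\left(W,Y \right)} = - 8 \left(6 - 2\right) \left(-3\right) = - 8 \cdot 4 \left(-3\right) = \left(-8\right) \left(-12\right) = 96$)
$f{\left(R,A \right)} = 96 + A + R$ ($f{\left(R,A \right)} = \left(R + A\right) + 96 = \left(A + R\right) + 96 = 96 + A + R$)
$15844 + f{\left(86,-147 \right)} = 15844 + \left(96 - 147 + 86\right) = 15844 + 35 = 15879$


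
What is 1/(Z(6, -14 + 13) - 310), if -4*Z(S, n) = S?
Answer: -2/623 ≈ -0.0032103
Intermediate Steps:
Z(S, n) = -S/4
1/(Z(6, -14 + 13) - 310) = 1/(-¼*6 - 310) = 1/(-3/2 - 310) = 1/(-623/2) = -2/623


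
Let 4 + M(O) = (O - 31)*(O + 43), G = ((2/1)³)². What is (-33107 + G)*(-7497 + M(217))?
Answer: -1350103937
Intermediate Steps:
G = 64 (G = ((2*1)³)² = (2³)² = 8² = 64)
M(O) = -4 + (-31 + O)*(43 + O) (M(O) = -4 + (O - 31)*(O + 43) = -4 + (-31 + O)*(43 + O))
(-33107 + G)*(-7497 + M(217)) = (-33107 + 64)*(-7497 + (-1337 + 217² + 12*217)) = -33043*(-7497 + (-1337 + 47089 + 2604)) = -33043*(-7497 + 48356) = -33043*40859 = -1350103937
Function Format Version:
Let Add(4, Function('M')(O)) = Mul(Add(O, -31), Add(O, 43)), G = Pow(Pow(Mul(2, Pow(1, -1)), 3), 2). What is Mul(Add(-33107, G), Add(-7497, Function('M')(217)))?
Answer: -1350103937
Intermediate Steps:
G = 64 (G = Pow(Pow(Mul(2, 1), 3), 2) = Pow(Pow(2, 3), 2) = Pow(8, 2) = 64)
Function('M')(O) = Add(-4, Mul(Add(-31, O), Add(43, O))) (Function('M')(O) = Add(-4, Mul(Add(O, -31), Add(O, 43))) = Add(-4, Mul(Add(-31, O), Add(43, O))))
Mul(Add(-33107, G), Add(-7497, Function('M')(217))) = Mul(Add(-33107, 64), Add(-7497, Add(-1337, Pow(217, 2), Mul(12, 217)))) = Mul(-33043, Add(-7497, Add(-1337, 47089, 2604))) = Mul(-33043, Add(-7497, 48356)) = Mul(-33043, 40859) = -1350103937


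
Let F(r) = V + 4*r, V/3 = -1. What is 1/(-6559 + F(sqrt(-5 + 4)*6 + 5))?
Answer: -3271/21399170 - 6*I/10699585 ≈ -0.00015286 - 5.6077e-7*I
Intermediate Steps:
V = -3 (V = 3*(-1) = -3)
F(r) = -3 + 4*r
1/(-6559 + F(sqrt(-5 + 4)*6 + 5)) = 1/(-6559 + (-3 + 4*(sqrt(-5 + 4)*6 + 5))) = 1/(-6559 + (-3 + 4*(sqrt(-1)*6 + 5))) = 1/(-6559 + (-3 + 4*(I*6 + 5))) = 1/(-6559 + (-3 + 4*(6*I + 5))) = 1/(-6559 + (-3 + 4*(5 + 6*I))) = 1/(-6559 + (-3 + (20 + 24*I))) = 1/(-6559 + (17 + 24*I)) = 1/(-6542 + 24*I) = (-6542 - 24*I)/42798340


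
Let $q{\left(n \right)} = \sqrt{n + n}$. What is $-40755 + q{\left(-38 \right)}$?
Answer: $-40755 + 2 i \sqrt{19} \approx -40755.0 + 8.7178 i$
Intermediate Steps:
$q{\left(n \right)} = \sqrt{2} \sqrt{n}$ ($q{\left(n \right)} = \sqrt{2 n} = \sqrt{2} \sqrt{n}$)
$-40755 + q{\left(-38 \right)} = -40755 + \sqrt{2} \sqrt{-38} = -40755 + \sqrt{2} i \sqrt{38} = -40755 + 2 i \sqrt{19}$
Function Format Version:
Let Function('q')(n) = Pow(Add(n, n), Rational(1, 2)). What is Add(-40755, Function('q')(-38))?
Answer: Add(-40755, Mul(2, I, Pow(19, Rational(1, 2)))) ≈ Add(-40755., Mul(8.7178, I))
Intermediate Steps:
Function('q')(n) = Mul(Pow(2, Rational(1, 2)), Pow(n, Rational(1, 2))) (Function('q')(n) = Pow(Mul(2, n), Rational(1, 2)) = Mul(Pow(2, Rational(1, 2)), Pow(n, Rational(1, 2))))
Add(-40755, Function('q')(-38)) = Add(-40755, Mul(Pow(2, Rational(1, 2)), Pow(-38, Rational(1, 2)))) = Add(-40755, Mul(Pow(2, Rational(1, 2)), Mul(I, Pow(38, Rational(1, 2))))) = Add(-40755, Mul(2, I, Pow(19, Rational(1, 2))))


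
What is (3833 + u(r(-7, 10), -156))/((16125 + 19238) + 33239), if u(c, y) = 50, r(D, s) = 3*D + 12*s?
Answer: 3883/68602 ≈ 0.056602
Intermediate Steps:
(3833 + u(r(-7, 10), -156))/((16125 + 19238) + 33239) = (3833 + 50)/((16125 + 19238) + 33239) = 3883/(35363 + 33239) = 3883/68602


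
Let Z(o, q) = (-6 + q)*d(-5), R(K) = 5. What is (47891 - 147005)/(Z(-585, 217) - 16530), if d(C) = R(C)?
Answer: 99114/15475 ≈ 6.4048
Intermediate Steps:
d(C) = 5
Z(o, q) = -30 + 5*q (Z(o, q) = (-6 + q)*5 = -30 + 5*q)
(47891 - 147005)/(Z(-585, 217) - 16530) = (47891 - 147005)/((-30 + 5*217) - 16530) = -99114/((-30 + 1085) - 16530) = -99114/(1055 - 16530) = -99114/(-15475) = -99114*(-1/15475) = 99114/15475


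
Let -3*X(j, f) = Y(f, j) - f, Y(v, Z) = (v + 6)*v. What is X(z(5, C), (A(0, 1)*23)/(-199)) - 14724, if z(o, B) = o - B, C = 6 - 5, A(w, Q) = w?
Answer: -14724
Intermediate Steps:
Y(v, Z) = v*(6 + v) (Y(v, Z) = (6 + v)*v = v*(6 + v))
C = 1
X(j, f) = f/3 - f*(6 + f)/3 (X(j, f) = -(f*(6 + f) - f)/3 = -(-f + f*(6 + f))/3 = f/3 - f*(6 + f)/3)
X(z(5, C), (A(0, 1)*23)/(-199)) - 14724 = ((0*23)/(-199))*(-5 - 0*23/(-199))/3 - 14724 = (0*(-1/199))*(-5 - 0*(-1)/199)/3 - 14724 = (1/3)*0*(-5 - 1*0) - 14724 = (1/3)*0*(-5 + 0) - 14724 = (1/3)*0*(-5) - 14724 = 0 - 14724 = -14724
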